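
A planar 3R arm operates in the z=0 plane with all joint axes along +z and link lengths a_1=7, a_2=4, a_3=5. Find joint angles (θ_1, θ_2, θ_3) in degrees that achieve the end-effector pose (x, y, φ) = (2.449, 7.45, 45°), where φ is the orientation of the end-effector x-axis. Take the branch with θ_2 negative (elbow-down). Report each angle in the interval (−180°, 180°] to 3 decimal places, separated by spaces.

135.008 -149.998 59.990

wrist centre = target − a_3·(cos φ, sin φ) = (-1.0865, 3.9145)
cos θ_2 = (16.5036−7²−4²)/(2·7·4) = -0.8660; θ_2 = -149.9979° (elbow-down)
β = atan2(3.9145,-1.0865) = 105.5130°; ψ = atan2(-2.0001,3.5360) = -29.4947°
θ_1 = β − ψ = 135.0077°
θ_3 = φ − θ_1 − θ_2 = 59.9902° (wrapped to (-180°,180°])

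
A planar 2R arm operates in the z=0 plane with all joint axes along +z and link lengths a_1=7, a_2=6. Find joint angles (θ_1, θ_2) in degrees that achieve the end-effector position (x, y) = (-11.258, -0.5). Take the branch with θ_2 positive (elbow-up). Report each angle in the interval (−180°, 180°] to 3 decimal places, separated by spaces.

cos θ_2 = (126.9926−7²−6²)/(2·7·6) = 0.4999; θ_2 = 60.0059° (elbow-up)
β = atan2(-0.5000,-11.2580) = -177.4570°; ψ = atan2(5.1965,9.9995) = 27.4597°
θ_1 = β − ψ = -204.9167°

155.083 60.006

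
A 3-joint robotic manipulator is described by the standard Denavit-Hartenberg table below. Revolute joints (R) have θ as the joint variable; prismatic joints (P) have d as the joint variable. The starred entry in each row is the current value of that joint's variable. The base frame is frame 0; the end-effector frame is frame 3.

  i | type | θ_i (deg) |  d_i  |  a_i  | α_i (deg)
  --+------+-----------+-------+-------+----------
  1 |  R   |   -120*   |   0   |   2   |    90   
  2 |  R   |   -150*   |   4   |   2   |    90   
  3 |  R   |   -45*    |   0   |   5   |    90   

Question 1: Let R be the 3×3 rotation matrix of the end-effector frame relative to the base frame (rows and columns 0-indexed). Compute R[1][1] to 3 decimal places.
End-effector y-axis (col 1 of R) = (0.2500,0.4330,0.8660)
R[1][1] = 0.4330

0.433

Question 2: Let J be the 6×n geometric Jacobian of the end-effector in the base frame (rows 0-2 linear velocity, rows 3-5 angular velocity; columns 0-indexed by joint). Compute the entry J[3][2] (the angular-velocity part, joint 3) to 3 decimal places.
0.250

axis z_2 = (0.2500,0.4330,0.8660); lever o_n−o_2 = (4.5928,0.8839,-1.7678)
cross product → J_v[:, 2] = (-1.5309,4.4194,-1.7678)
J_ω[:, 2] = z_2
entry J[3][2] = 0.2500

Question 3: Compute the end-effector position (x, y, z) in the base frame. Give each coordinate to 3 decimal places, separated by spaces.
0.995 2.652 -2.768

after link 1: o_1 = (-1.0000, -1.7321, 0.0000)
after link 2: o_2 = (-3.5981, 1.7679, -1.0000)
after link 3: o_3 = (0.9947, 2.6518, -2.7678)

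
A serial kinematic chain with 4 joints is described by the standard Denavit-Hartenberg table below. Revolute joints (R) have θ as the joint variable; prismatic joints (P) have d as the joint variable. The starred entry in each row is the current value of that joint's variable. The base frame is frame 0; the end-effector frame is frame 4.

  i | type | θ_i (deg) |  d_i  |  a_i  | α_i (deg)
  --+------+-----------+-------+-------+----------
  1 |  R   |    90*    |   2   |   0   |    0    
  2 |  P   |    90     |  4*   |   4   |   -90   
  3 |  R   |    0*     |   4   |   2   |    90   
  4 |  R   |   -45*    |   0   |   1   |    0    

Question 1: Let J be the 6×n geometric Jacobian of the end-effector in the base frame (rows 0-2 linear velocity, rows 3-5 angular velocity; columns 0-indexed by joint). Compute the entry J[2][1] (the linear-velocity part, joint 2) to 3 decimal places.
prismatic axis z_1 = (0.0000,0.0000,1.0000)
J_v[:, 1] = z_1; J_ω[:, 1] = (0,0,0)
entry J[2][1] = 1.0000

1.000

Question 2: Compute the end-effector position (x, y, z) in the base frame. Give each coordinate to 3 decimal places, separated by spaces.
after link 1: o_1 = (0.0000, 0.0000, 2.0000)
after link 2: o_2 = (-4.0000, 0.0000, 6.0000)
after link 3: o_3 = (-6.0000, -4.0000, 6.0000)
after link 4: o_4 = (-6.7071, -3.2929, 6.0000)

-6.707 -3.293 6.000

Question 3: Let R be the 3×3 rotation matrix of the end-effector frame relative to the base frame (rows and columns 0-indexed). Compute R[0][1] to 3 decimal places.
End-effector y-axis (col 1 of R) = (-0.7071,-0.7071,0.0000)
R[0][1] = -0.7071

-0.707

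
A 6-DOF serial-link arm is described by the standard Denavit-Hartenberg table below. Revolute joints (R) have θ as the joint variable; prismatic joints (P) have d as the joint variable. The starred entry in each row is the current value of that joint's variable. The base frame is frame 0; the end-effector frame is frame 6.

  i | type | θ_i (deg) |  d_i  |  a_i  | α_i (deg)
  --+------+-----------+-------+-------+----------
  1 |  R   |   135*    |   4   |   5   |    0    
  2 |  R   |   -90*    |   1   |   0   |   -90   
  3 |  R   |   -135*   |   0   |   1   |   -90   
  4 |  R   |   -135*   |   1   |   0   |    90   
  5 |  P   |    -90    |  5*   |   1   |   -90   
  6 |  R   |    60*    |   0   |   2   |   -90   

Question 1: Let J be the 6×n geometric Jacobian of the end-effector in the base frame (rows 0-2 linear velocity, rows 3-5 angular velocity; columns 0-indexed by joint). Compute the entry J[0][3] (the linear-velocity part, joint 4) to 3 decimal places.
axis z_3 = (0.5000,0.5000,0.7071); lever o_n−o_3 = (2.2894,-0.9786,-2.3411)
cross product → J_v[:, 3] = (-0.4786,2.7894,-1.6340)
J_ω[:, 3] = z_3
entry J[0][3] = -0.4786

-0.479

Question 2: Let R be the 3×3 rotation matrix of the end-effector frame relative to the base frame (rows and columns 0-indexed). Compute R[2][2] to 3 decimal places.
End-effector z-axis (col 2 of R) = (0.0062,0.5062,0.8624)
R[2][2] = 0.8624

0.862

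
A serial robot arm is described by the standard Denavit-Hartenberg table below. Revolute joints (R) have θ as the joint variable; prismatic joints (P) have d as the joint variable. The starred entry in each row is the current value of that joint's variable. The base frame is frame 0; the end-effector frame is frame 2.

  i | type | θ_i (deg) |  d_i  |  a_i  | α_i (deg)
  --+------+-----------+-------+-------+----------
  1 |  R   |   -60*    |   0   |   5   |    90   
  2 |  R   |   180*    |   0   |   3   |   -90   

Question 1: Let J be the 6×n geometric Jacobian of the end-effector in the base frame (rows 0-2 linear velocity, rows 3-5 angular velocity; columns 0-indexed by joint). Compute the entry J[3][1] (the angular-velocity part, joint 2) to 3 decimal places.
axis z_1 = (-0.8660,-0.5000,0.0000); lever o_n−o_1 = (-1.5000,2.5981,0.0000)
cross product → J_v[:, 1] = (-0.0000,0.0000,-3.0000)
J_ω[:, 1] = z_1
entry J[3][1] = -0.8660

-0.866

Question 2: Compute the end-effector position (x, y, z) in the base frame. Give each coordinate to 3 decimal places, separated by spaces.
1.000 -1.732 0.000

after link 1: o_1 = (2.5000, -4.3301, 0.0000)
after link 2: o_2 = (1.0000, -1.7321, 0.0000)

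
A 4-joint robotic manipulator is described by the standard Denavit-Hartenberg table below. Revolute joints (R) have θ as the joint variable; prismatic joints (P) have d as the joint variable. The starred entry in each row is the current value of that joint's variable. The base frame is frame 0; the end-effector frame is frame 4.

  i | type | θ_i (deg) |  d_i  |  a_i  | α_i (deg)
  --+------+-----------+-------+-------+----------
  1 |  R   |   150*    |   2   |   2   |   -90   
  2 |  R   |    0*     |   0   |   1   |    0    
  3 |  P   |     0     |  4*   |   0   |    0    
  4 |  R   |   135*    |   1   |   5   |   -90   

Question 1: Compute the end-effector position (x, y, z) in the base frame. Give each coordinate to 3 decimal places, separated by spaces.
-2.036 -4.598 -1.536

after link 1: o_1 = (-1.7321, 1.0000, 2.0000)
after link 2: o_2 = (-2.5981, 1.5000, 2.0000)
after link 3: o_3 = (-4.5981, -1.9641, 2.0000)
after link 4: o_4 = (-2.0362, -4.5979, -1.5355)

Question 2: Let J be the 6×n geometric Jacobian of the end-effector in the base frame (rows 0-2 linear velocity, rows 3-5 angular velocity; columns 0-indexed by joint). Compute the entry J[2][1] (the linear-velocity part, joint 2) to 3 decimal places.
2.536

axis z_1 = (-0.5000,-0.8660,0.0000); lever o_n−o_1 = (-0.3042,-5.5979,-3.5355)
cross product → J_v[:, 1] = (3.0619,-1.7678,2.5355)
J_ω[:, 1] = z_1
entry J[2][1] = 2.5355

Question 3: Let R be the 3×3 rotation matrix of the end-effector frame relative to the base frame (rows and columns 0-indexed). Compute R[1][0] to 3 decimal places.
-0.354

End-effector x-axis (col 0 of R) = (0.6124,-0.3536,-0.7071)
R[1][0] = -0.3536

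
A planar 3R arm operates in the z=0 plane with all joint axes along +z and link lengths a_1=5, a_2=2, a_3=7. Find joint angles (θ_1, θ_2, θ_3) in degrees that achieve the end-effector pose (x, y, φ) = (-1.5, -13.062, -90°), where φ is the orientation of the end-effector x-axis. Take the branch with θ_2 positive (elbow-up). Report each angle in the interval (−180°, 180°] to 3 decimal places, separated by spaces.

-120.002 60.007 -30.005

wrist centre = target − a_3·(cos φ, sin φ) = (-1.5000, -6.0620)
cos θ_2 = (38.9978−5²−2²)/(2·5·2) = 0.4999; θ_2 = 60.0071° (elbow-up)
β = atan2(-6.0620,-1.5000) = -103.8983°; ψ = atan2(1.7322,5.9998) = 16.1038°
θ_1 = β − ψ = -120.0020°
θ_3 = φ − θ_1 − θ_2 = -30.0051° (wrapped to (-180°,180°])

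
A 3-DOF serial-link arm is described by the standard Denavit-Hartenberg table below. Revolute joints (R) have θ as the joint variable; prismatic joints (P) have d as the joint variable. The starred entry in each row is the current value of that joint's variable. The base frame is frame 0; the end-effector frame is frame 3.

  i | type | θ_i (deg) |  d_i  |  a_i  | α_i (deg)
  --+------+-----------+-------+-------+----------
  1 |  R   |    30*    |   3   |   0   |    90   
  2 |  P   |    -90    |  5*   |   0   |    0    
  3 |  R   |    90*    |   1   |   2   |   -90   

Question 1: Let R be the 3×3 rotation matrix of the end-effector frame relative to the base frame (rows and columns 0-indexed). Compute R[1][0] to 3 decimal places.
0.500

End-effector x-axis (col 0 of R) = (0.8660,0.5000,0.0000)
R[1][0] = 0.5000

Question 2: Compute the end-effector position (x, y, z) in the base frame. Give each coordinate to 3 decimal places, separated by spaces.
4.732 -4.196 3.000

after link 1: o_1 = (0.0000, 0.0000, 3.0000)
after link 2: o_2 = (2.5000, -4.3301, 3.0000)
after link 3: o_3 = (4.7321, -4.1962, 3.0000)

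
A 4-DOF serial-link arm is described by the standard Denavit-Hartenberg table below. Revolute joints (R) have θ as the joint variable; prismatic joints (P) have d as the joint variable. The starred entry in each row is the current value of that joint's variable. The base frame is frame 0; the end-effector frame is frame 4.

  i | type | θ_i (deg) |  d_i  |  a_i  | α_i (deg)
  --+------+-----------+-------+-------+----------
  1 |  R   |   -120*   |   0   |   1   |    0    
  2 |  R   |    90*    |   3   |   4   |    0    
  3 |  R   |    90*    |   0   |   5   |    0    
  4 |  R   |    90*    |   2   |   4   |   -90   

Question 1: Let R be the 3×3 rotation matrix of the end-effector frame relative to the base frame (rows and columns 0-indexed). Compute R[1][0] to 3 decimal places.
0.500

End-effector x-axis (col 0 of R) = (-0.8660,0.5000,0.0000)
R[1][0] = 0.5000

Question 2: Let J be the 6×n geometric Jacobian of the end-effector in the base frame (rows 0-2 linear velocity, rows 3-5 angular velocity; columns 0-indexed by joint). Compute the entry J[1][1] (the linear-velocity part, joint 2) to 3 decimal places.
axis z_1 = (0.0000,0.0000,1.0000); lever o_n−o_1 = (2.5000,4.3301,5.0000)
cross product → J_v[:, 1] = (-4.3301,2.5000,0.0000)
J_ω[:, 1] = z_1
entry J[1][1] = 2.5000

2.500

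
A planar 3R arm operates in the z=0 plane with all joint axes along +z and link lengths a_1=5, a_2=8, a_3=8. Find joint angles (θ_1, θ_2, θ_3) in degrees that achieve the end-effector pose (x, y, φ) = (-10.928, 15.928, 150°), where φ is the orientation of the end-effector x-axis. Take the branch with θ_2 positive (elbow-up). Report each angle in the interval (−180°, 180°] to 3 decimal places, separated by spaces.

89.994 30.009 29.997

wrist centre = target − a_3·(cos φ, sin φ) = (-3.9998, 11.9280)
cos θ_2 = (158.2756−5²−8²)/(2·5·8) = 0.8659; θ_2 = 30.0093° (elbow-up)
β = atan2(11.9280,-3.9998) = 108.5378°; ψ = atan2(4.0011,11.9276) = 18.5441°
θ_1 = β − ψ = 89.9936°
θ_3 = φ − θ_1 − θ_2 = 29.9971° (wrapped to (-180°,180°])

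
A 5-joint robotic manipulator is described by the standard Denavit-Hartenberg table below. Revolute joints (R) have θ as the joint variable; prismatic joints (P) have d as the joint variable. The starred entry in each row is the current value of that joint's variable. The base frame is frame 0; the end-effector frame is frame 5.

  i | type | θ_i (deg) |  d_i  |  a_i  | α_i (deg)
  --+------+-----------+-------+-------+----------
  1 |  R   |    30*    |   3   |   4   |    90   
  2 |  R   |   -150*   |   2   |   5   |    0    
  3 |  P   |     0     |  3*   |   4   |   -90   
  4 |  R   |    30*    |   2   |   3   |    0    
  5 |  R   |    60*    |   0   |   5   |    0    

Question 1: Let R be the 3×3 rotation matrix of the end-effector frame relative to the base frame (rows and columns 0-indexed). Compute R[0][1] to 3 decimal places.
0.750

End-effector y-axis (col 1 of R) = (0.7500,0.4330,0.5000)
R[0][1] = 0.7500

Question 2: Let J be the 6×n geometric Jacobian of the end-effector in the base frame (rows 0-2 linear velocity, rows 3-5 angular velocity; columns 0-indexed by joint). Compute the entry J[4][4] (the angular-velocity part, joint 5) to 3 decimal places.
0.250

axis z_4 = (0.4330,0.2500,-0.8660); lever o_n−o_4 = (-2.5000,4.3301,-0.0000)
cross product → J_v[:, 4] = (3.7500,2.1651,2.5000)
J_ω[:, 4] = z_4
entry J[4][4] = 0.2500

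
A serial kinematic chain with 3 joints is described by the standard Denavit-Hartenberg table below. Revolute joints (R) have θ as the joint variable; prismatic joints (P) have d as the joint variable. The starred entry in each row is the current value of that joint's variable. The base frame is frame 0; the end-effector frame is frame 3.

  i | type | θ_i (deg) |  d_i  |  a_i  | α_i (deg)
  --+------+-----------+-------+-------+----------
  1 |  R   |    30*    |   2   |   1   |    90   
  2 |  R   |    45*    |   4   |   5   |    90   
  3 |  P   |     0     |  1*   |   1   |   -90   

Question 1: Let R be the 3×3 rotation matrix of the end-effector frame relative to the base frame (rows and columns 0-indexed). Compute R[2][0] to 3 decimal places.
End-effector x-axis (col 0 of R) = (0.6124,0.3536,0.7071)
R[2][0] = 0.7071

0.707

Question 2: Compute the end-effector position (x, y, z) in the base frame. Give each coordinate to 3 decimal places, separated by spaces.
7.153 -0.489 5.536

after link 1: o_1 = (0.8660, 0.5000, 2.0000)
after link 2: o_2 = (5.9279, -1.1963, 5.5355)
after link 3: o_3 = (7.1526, -0.4892, 5.5355)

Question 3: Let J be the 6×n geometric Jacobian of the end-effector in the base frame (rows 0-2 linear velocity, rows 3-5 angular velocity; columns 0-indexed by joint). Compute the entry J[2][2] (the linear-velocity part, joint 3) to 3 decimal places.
-0.707

prismatic axis z_2 = (0.6124,0.3536,-0.7071)
J_v[:, 2] = z_2; J_ω[:, 2] = (0,0,0)
entry J[2][2] = -0.7071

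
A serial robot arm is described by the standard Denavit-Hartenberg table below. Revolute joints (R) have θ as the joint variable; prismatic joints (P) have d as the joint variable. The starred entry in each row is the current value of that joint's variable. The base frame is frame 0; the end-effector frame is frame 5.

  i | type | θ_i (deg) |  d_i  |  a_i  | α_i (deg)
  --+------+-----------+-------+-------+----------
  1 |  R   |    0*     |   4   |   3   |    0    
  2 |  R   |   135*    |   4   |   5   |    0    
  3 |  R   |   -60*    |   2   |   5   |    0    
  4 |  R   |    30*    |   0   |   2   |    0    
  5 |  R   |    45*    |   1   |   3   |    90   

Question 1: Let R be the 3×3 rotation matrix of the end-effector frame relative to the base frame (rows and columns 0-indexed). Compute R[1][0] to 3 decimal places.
0.500

End-effector x-axis (col 0 of R) = (-0.8660,0.5000,0.0000)
R[1][0] = 0.5000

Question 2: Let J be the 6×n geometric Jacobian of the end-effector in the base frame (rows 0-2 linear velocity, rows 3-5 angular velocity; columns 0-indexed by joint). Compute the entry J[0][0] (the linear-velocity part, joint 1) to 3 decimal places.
axis z_0 = ẑ; lever o_n−o_0 = (-2.3572,11.7970,11.0000)
cross product → J_v[:, 0] = (-11.7970,-2.3572,0.0000)
J_ω[:, 0] = z_0
entry J[0][0] = -11.7970

-11.797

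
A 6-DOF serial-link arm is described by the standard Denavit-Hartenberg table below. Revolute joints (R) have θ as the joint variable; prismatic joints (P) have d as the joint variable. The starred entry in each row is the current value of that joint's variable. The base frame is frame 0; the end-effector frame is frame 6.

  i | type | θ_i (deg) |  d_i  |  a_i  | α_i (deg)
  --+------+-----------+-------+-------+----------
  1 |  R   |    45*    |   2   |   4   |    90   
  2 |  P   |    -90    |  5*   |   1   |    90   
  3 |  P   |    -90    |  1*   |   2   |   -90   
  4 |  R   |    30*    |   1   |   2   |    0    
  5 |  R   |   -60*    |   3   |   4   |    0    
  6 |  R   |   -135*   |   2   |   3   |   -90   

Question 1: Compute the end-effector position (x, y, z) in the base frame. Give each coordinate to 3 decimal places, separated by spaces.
1.361 0.369 -5.000

after link 1: o_1 = (2.8284, 2.8284, 2.0000)
after link 2: o_2 = (6.3640, -0.7071, 1.0000)
after link 3: o_3 = (4.2426, -0.0000, 1.0000)
after link 4: o_4 = (3.7250, 1.9319, -0.0000)
after link 5: o_5 = (-0.1387, 2.9671, -3.0000)
after link 6: o_6 = (1.3613, 0.3691, -5.0000)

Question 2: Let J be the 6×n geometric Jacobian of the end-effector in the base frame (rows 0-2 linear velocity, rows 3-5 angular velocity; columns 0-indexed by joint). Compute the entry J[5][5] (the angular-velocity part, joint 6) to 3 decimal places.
axis z_5 = (0.0000,-0.0000,-1.0000); lever o_n−o_5 = (1.5000,-2.5981,-2.0000)
cross product → J_v[:, 5] = (-2.5981,-1.5000,-0.0000)
J_ω[:, 5] = z_5
entry J[5][5] = -1.0000

-1.000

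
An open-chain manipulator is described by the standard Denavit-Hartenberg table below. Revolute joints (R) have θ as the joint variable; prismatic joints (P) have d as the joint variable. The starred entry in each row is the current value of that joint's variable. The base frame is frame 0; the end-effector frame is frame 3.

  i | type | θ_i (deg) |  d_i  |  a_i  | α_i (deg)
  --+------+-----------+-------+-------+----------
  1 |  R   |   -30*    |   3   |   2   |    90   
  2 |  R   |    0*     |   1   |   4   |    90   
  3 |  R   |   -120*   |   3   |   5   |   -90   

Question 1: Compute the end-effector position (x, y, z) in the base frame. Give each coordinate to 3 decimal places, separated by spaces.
4.696 1.134 -0.000

after link 1: o_1 = (1.7321, -1.0000, 3.0000)
after link 2: o_2 = (4.6962, -3.8660, 3.0000)
after link 3: o_3 = (4.6962, 1.1340, -0.0000)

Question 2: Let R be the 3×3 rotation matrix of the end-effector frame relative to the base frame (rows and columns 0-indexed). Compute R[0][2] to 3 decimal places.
1.000

End-effector z-axis (col 2 of R) = (1.0000,-0.0000,-0.0000)
R[0][2] = 1.0000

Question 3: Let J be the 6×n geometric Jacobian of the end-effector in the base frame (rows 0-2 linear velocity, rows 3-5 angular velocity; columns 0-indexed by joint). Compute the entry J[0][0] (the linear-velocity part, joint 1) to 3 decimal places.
-1.134

axis z_0 = ẑ; lever o_n−o_0 = (4.6962,1.1340,-0.0000)
cross product → J_v[:, 0] = (-1.1340,4.6962,0.0000)
J_ω[:, 0] = z_0
entry J[0][0] = -1.1340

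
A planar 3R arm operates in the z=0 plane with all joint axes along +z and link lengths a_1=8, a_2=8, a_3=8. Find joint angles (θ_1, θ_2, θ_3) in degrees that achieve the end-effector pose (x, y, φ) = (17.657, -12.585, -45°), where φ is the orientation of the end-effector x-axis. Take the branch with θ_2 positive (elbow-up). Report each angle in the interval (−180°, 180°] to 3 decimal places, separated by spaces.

wrist centre = target − a_3·(cos φ, sin φ) = (12.0001, -6.9281)
cos θ_2 = (192.0027−8²−8²)/(2·8·8) = 0.5000; θ_2 = 59.9986° (elbow-up)
β = atan2(-6.9281,12.0001) = -29.9995°; ψ = atan2(6.9281,12.0002) = 29.9993°
θ_1 = β − ψ = -59.9988°
θ_3 = φ − θ_1 − θ_2 = -44.9998° (wrapped to (-180°,180°])

-59.999 59.999 -45.000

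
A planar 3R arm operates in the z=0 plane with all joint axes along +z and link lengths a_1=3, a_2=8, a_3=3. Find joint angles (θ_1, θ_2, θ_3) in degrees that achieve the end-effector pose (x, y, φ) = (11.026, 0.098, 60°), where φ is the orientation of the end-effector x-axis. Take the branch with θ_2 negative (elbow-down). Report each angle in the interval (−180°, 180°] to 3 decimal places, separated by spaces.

wrist centre = target − a_3·(cos φ, sin φ) = (9.5260, -2.5001)
cos θ_2 = (96.9951−3²−8²)/(2·3·8) = 0.4999; θ_2 = -60.0068° (elbow-down)
β = atan2(-2.5001,9.5260) = -14.7055°; ψ = atan2(-6.9287,6.9992) = -44.7100°
θ_1 = β − ψ = 30.0045°
θ_3 = φ − θ_1 − θ_2 = 90.0023° (wrapped to (-180°,180°])

30.004 -60.007 90.002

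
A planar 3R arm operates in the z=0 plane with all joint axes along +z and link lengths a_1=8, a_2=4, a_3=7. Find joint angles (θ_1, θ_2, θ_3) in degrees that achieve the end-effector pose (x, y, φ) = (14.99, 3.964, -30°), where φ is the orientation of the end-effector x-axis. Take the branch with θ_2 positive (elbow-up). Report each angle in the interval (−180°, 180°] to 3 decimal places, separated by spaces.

29.996 30.015 -90.011

wrist centre = target − a_3·(cos φ, sin φ) = (8.9278, 7.4640)
cos θ_2 = (135.4173−8²−4²)/(2·8·4) = 0.8659; θ_2 = 30.0149° (elbow-up)
β = atan2(7.4640,8.9278) = 39.8969°; ψ = atan2(2.0009,11.4636) = 9.9009°
θ_1 = β − ψ = 29.9960°
θ_3 = φ − θ_1 − θ_2 = -90.0109° (wrapped to (-180°,180°])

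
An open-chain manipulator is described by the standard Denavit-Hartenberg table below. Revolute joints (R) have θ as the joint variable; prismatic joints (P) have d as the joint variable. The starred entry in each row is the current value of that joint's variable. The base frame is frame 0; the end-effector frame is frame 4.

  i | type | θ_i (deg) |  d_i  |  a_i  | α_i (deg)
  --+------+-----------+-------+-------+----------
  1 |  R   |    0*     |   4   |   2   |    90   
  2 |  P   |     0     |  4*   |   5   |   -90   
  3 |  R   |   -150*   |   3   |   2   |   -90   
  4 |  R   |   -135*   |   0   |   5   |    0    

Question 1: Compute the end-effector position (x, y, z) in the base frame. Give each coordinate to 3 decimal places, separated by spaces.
8.330 -3.232 10.536

after link 1: o_1 = (2.0000, 0.0000, 4.0000)
after link 2: o_2 = (7.0000, -4.0000, 4.0000)
after link 3: o_3 = (5.2679, -5.0000, 7.0000)
after link 4: o_4 = (8.3298, -3.2322, 10.5355)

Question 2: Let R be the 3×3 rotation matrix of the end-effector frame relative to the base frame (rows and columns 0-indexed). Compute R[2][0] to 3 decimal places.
0.707

End-effector x-axis (col 0 of R) = (0.6124,0.3536,0.7071)
R[2][0] = 0.7071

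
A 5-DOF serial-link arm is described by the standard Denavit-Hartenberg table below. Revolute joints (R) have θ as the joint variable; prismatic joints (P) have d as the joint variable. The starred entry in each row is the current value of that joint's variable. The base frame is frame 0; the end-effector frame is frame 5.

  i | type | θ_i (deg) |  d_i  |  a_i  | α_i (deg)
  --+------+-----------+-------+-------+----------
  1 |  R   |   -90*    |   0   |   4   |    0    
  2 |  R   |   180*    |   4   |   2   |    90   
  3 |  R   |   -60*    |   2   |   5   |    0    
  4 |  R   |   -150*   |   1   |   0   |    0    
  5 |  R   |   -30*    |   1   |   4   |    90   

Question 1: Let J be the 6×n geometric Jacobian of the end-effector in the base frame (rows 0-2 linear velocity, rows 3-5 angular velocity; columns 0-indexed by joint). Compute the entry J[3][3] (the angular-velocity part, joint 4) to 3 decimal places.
1.000

axis z_3 = (1.0000,-0.0000,0.0000); lever o_n−o_3 = (2.0000,-2.0000,3.4641)
cross product → J_v[:, 3] = (-0.0000,-3.4641,-2.0000)
J_ω[:, 3] = z_3
entry J[3][3] = 1.0000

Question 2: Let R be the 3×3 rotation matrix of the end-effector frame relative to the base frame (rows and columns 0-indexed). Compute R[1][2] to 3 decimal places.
End-effector z-axis (col 2 of R) = (0.0000,0.8660,0.5000)
R[1][2] = 0.8660

0.866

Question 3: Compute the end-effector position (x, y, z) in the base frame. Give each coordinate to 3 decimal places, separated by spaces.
4.000 -1.500 3.134

after link 1: o_1 = (0.0000, -4.0000, 0.0000)
after link 2: o_2 = (0.0000, -2.0000, 4.0000)
after link 3: o_3 = (2.0000, 0.5000, -0.3301)
after link 4: o_4 = (3.0000, 0.5000, -0.3301)
after link 5: o_5 = (4.0000, -1.5000, 3.1340)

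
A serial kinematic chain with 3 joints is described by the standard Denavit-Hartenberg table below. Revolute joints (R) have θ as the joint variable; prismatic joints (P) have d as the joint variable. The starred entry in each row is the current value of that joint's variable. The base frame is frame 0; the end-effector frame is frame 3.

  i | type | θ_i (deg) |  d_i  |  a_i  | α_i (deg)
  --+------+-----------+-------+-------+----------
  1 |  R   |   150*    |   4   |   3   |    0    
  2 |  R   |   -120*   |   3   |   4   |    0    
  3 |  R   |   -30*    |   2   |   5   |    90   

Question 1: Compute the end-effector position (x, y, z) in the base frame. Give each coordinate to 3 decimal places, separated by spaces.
5.866 3.500 9.000

after link 1: o_1 = (-2.5981, 1.5000, 4.0000)
after link 2: o_2 = (0.8660, 3.5000, 7.0000)
after link 3: o_3 = (5.8660, 3.5000, 9.0000)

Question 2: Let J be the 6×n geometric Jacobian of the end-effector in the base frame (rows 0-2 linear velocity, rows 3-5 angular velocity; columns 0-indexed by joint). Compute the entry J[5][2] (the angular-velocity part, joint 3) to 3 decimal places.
1.000

axis z_2 = (0.0000,0.0000,1.0000); lever o_n−o_2 = (5.0000,0.0000,2.0000)
cross product → J_v[:, 2] = (-0.0000,5.0000,0.0000)
J_ω[:, 2] = z_2
entry J[5][2] = 1.0000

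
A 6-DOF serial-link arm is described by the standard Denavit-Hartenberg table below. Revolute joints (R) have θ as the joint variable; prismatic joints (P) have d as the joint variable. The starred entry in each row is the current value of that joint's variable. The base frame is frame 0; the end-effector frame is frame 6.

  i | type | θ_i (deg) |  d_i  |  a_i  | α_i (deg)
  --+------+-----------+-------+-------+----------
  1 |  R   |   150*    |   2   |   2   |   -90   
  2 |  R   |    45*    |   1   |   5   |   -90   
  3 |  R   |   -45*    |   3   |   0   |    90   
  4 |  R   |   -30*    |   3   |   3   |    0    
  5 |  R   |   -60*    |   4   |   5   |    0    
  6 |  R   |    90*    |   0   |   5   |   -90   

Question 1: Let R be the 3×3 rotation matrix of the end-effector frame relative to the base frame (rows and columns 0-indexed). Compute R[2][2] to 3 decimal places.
End-effector z-axis (col 2 of R) = (0.6124,-0.3536,-0.7071)
R[2][2] = -0.7071

-0.707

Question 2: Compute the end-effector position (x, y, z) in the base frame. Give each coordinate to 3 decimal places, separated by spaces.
-12.857 -5.651 0.640

after link 1: o_1 = (-1.7321, 1.0000, 2.0000)
after link 2: o_2 = (-5.2939, 1.9017, -1.5355)
after link 3: o_3 = (-3.4568, 0.8411, -3.6569)
after link 4: o_4 = (-6.1805, -2.1572, -2.3952)
after link 5: o_5 = (-8.9246, -3.8389, 3.1403)
after link 6: o_6 = (-12.8574, -5.6508, 0.6403)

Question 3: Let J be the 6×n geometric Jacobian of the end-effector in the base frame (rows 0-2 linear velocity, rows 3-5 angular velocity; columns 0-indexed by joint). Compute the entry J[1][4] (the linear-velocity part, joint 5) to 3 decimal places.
axis z_4 = (0.0795,-0.8624,0.5000); lever o_n−o_4 = (-6.6769,-3.4936,3.0355)
cross product → J_v[:, 4] = (-0.8710,-3.5796,-6.0355)
J_ω[:, 4] = z_4
entry J[1][4] = -3.5796

-3.580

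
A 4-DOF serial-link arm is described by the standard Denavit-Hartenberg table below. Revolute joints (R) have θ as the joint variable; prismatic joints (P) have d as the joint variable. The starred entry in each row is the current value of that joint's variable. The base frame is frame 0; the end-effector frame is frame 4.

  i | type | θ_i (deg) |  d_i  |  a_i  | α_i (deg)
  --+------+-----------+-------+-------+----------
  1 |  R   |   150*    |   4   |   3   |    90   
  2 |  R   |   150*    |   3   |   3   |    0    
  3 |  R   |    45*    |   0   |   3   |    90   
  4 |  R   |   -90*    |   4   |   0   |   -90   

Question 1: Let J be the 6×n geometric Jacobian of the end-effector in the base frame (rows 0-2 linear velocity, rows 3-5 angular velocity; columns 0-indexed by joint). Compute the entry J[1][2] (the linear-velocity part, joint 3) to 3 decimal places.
axis z_2 = (0.5000,0.8660,0.0000); lever o_n−o_2 = (3.4061,-1.9665,3.0872)
cross product → J_v[:, 2] = (2.6736,-1.5436,-3.9331)
J_ω[:, 2] = z_2
entry J[1][2] = -1.5436

-1.544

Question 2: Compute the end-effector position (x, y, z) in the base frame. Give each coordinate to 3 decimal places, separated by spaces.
4.558 0.833 8.587

after link 1: o_1 = (-2.5981, 1.5000, 4.0000)
after link 2: o_2 = (1.1519, 2.7990, 5.5000)
after link 3: o_3 = (3.6615, 1.3501, 4.7235)
after link 4: o_4 = (4.5580, 0.8325, 8.5872)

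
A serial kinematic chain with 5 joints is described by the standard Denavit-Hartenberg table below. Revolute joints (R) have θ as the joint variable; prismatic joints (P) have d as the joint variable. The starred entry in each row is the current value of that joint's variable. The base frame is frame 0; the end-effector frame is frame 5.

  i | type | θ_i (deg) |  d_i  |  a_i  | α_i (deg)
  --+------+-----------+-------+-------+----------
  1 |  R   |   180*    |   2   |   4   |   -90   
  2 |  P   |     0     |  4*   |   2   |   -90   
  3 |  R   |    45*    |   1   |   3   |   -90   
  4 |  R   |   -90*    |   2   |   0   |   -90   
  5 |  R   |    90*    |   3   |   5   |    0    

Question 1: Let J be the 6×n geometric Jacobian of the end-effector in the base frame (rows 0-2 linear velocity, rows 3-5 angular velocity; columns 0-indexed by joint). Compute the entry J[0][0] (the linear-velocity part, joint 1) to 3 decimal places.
1.879

axis z_0 = ẑ; lever o_n−o_0 = (-12.3640,-1.8787,1.0000)
cross product → J_v[:, 0] = (1.8787,-12.3640,0.0000)
J_ω[:, 0] = z_0
entry J[0][0] = 1.8787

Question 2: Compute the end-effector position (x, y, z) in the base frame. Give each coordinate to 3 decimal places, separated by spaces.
-12.364 -1.879 1.000

after link 1: o_1 = (-4.0000, 0.0000, 2.0000)
after link 2: o_2 = (-6.0000, -4.0000, 2.0000)
after link 3: o_3 = (-8.1213, -1.8787, 1.0000)
after link 4: o_4 = (-6.7071, -0.4645, 1.0000)
after link 5: o_5 = (-12.3640, -1.8787, 1.0000)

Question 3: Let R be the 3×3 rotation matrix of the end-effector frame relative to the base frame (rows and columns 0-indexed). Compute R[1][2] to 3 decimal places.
End-effector z-axis (col 2 of R) = (-0.7071,0.7071,-0.0000)
R[1][2] = 0.7071

0.707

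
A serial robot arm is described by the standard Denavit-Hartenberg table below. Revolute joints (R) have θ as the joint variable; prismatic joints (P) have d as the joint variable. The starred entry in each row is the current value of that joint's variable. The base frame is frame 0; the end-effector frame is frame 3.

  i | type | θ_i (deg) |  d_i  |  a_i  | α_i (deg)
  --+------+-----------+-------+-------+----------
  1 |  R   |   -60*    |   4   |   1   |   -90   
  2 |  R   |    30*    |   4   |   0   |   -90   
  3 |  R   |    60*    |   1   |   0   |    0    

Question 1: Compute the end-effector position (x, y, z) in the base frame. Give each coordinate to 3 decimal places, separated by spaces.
after link 1: o_1 = (0.5000, -0.8660, 4.0000)
after link 2: o_2 = (3.9641, 1.1340, 4.0000)
after link 3: o_3 = (3.7141, 1.5670, 3.1340)

3.714 1.567 3.134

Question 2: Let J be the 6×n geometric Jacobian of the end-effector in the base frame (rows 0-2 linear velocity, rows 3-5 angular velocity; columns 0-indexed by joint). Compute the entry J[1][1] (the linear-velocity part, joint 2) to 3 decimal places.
axis z_1 = (0.8660,0.5000,0.0000); lever o_n−o_1 = (3.2141,2.4330,-0.8660)
cross product → J_v[:, 1] = (-0.4330,0.7500,0.5000)
J_ω[:, 1] = z_1
entry J[1][1] = 0.7500

0.750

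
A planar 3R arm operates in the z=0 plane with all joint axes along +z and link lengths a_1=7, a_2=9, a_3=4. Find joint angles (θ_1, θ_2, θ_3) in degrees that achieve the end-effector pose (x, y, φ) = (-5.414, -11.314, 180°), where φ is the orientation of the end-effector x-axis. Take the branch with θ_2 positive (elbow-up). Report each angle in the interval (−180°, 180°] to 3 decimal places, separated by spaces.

-149.247 89.997 -120.750

wrist centre = target − a_3·(cos φ, sin φ) = (-1.4140, -11.3140)
cos θ_2 = (130.0060−7²−9²)/(2·7·9) = 0.0000; θ_2 = 89.9973° (elbow-up)
β = atan2(-11.3140,-1.4140) = -97.1238°; ψ = atan2(9.0000,7.0004) = 52.1233°
θ_1 = β − ψ = -149.2471°
θ_3 = φ − θ_1 − θ_2 = -120.7502° (wrapped to (-180°,180°])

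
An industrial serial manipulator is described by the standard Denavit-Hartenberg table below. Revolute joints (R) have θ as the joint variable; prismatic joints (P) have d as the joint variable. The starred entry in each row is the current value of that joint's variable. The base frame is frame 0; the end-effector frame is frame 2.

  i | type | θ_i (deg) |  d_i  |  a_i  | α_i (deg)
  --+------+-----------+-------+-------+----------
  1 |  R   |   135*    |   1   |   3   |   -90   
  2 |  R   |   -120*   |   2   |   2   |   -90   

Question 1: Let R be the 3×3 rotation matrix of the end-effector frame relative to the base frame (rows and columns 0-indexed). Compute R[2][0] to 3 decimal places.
0.866

End-effector x-axis (col 0 of R) = (0.3536,-0.3536,0.8660)
R[2][0] = 0.8660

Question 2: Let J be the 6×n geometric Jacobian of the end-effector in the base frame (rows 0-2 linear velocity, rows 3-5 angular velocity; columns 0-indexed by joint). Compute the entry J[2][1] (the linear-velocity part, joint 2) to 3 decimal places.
1.000

axis z_1 = (-0.7071,-0.7071,0.0000); lever o_n−o_1 = (-0.7071,-2.1213,1.7321)
cross product → J_v[:, 1] = (-1.2247,1.2247,1.0000)
J_ω[:, 1] = z_1
entry J[2][1] = 1.0000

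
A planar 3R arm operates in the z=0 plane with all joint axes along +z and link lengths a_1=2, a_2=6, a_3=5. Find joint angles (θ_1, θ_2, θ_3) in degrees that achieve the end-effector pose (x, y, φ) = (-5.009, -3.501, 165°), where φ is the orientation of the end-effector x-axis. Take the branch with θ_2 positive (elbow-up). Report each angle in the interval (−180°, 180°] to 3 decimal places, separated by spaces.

149.980 135.015 -119.994

wrist centre = target − a_3·(cos φ, sin φ) = (-0.1794, -4.7951)
cos θ_2 = (23.0251−2²−6²)/(2·2·6) = -0.7073; θ_2 = 135.0146° (elbow-up)
β = atan2(-4.7951,-0.1794) = -92.1423°; ψ = atan2(4.2416,-2.2437) = 117.8782°
θ_1 = β − ψ = -210.0205°
θ_3 = φ − θ_1 − θ_2 = -119.9942° (wrapped to (-180°,180°])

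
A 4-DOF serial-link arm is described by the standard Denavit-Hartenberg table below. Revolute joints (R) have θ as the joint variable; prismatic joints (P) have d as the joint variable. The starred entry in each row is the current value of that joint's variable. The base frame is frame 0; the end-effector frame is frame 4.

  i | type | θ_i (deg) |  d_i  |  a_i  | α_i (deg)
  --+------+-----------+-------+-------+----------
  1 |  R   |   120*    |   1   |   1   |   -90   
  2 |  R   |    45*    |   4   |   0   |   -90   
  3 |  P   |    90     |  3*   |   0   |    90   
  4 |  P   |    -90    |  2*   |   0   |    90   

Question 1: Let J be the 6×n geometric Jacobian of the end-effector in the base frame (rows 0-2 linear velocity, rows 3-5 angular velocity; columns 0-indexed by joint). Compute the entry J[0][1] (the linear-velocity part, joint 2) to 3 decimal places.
1.768

axis z_1 = (-0.8660,-0.5000,0.0000); lever o_n−o_1 = (-3.1105,-2.6124,-3.5355)
cross product → J_v[:, 1] = (1.7678,-3.0619,0.7071)
J_ω[:, 1] = z_1
entry J[0][1] = 1.7678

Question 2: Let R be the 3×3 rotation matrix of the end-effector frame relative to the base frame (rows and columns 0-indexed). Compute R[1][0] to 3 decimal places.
End-effector x-axis (col 0 of R) = (-0.3536,0.6124,0.7071)
R[1][0] = 0.6124

0.612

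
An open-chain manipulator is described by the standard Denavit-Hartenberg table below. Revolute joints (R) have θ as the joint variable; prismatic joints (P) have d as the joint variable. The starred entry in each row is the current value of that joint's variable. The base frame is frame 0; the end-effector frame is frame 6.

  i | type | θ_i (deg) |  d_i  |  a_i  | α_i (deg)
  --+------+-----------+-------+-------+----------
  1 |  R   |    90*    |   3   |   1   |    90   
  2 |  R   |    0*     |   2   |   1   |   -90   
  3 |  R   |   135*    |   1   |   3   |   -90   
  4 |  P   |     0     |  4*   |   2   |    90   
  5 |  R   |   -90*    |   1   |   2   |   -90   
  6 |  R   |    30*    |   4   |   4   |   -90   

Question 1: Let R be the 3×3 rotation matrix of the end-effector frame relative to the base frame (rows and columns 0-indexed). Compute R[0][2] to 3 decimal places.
0.354

End-effector z-axis (col 2 of R) = (0.3536,-0.3536,-0.8660)
R[0][2] = 0.3536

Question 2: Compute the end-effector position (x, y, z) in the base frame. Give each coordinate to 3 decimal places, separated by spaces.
-5.399 -3.329 3.000

after link 1: o_1 = (0.0000, 1.0000, 3.0000)
after link 2: o_2 = (2.0000, 2.0000, 3.0000)
after link 3: o_3 = (-0.1213, -0.1213, 4.0000)
after link 4: o_4 = (1.2929, -4.3640, 4.0000)
after link 5: o_5 = (-0.1213, -2.9497, 5.0000)
after link 6: o_6 = (-5.3992, -3.3287, 3.0000)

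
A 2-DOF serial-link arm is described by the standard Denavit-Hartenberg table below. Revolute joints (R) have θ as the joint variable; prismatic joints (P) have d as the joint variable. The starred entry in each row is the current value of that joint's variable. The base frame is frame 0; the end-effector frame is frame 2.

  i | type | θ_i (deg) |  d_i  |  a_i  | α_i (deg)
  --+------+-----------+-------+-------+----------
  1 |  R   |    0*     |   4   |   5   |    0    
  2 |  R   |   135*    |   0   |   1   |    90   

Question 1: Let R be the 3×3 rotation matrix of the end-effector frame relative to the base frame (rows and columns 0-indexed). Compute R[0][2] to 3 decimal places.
0.707

End-effector z-axis (col 2 of R) = (0.7071,0.7071,0.0000)
R[0][2] = 0.7071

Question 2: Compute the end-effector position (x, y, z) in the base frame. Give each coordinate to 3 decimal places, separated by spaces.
4.293 0.707 4.000

after link 1: o_1 = (5.0000, 0.0000, 4.0000)
after link 2: o_2 = (4.2929, 0.7071, 4.0000)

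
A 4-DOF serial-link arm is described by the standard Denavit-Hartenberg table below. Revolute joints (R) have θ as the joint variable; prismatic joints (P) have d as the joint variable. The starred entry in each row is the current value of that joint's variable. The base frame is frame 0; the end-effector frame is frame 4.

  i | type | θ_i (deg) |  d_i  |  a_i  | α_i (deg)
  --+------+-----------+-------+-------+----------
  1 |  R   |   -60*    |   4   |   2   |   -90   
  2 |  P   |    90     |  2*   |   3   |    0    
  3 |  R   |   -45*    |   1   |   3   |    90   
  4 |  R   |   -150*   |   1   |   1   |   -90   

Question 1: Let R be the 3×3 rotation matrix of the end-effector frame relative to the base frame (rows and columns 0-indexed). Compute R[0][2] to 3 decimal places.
-0.573

End-effector z-axis (col 2 of R) = (-0.5732,-0.7392,-0.3536)
R[0][2] = -0.5732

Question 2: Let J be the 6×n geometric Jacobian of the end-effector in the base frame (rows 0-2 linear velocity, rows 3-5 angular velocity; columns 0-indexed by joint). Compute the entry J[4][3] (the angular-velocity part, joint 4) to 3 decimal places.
axis z_3 = (0.3536,-0.6124,0.7071); lever o_n−o_3 = (-0.3856,-0.3320,1.3195)
cross product → J_v[:, 3] = (-0.5732,-0.7392,-0.3536)
J_ω[:, 3] = z_3
entry J[4][3] = -0.6124

-0.612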